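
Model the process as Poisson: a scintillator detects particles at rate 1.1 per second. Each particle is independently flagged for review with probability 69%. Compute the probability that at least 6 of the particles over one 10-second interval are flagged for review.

0.7683

Thinning: the particles that are flagged for review themselves form a Poisson process with rate 0.69 × 1.1 = 0.759 per second.
Over the interval, μ = 0.759 × 10 = 7.59 (a 10-second interval = 10 seconds).
P(N ≥ 6) = 1 − P(N ≤ 5) ≈ 0.7683.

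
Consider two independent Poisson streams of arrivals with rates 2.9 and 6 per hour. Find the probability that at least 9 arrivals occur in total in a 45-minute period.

0.2296

Independent Poisson processes superpose: combined rate λ = 2.9 + 6 = 8.9 per hour.
Over the interval, μ = 8.9 × 0.75 = 6.675 (a 45-minute period = 0.75 hours).
P(N ≥ 9) = 1 − P(N ≤ 8) ≈ 0.2296.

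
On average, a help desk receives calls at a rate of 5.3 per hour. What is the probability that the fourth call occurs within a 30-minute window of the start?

0.2749

Over the interval, μ = 5.3 × 0.5 = 2.65 (a 30-minute window = 0.5 hours).
The fourth arrival falls in the interval iff at least 4 events occur there: P(S_4 ≤ t) = P(N ≥ 4) = 1 − P(N ≤ 3) ≈ 0.2749.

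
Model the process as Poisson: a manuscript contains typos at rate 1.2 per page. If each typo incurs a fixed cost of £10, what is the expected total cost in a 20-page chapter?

£240

E[N] = 1.2 × 20 = 24 (a 20-page chapter = 20 pages); E[cost] = 24 × £10 = £240.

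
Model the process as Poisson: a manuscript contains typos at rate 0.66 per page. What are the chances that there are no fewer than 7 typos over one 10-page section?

0.4892

Over the interval, μ = 0.66 × 10 = 6.6 (a 10-page section = 10 pages).
P(N ≥ 7) = 1 − P(N ≤ 6) = 1 − Σ_{j=0}^{6} e^(−μ) μ^j/j! ≈ 0.4892.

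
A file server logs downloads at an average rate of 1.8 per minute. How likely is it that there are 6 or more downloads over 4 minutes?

0.7241

Over the interval, μ = 1.8 × 4 = 7.2 (4 minutes).
P(N ≥ 6) = 1 − P(N ≤ 5) = 1 − Σ_{j=0}^{5} e^(−μ) μ^j/j! ≈ 0.7241.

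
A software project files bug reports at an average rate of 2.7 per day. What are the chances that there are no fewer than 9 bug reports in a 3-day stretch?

Over the interval, μ = 2.7 × 3 = 8.1 (a 3-day stretch = 3 days).
P(N ≥ 9) = 1 − P(N ≤ 8) = 1 − Σ_{j=0}^{8} e^(−μ) μ^j/j! ≈ 0.4214.

0.4214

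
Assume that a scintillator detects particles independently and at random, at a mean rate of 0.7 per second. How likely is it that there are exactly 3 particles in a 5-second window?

0.2158

Over the interval, μ = 0.7 × 5 = 3.5 (a 5-second window = 5 seconds).
P(N = 3) = e^(−μ) μ^3/3! = e^(−3.5) · 3.5^3/6 ≈ 0.2158.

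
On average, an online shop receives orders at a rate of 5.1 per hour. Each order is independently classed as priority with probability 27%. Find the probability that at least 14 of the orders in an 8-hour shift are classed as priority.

Thinning: the orders that are classed as priority themselves form a Poisson process with rate 0.27 × 5.1 = 1.377 per hour.
Over the interval, μ = 1.377 × 8 = 11.016 (an 8-hour shift = 8 hours).
P(N ≥ 14) = 1 − P(N ≤ 13) ≈ 0.2202.

0.2202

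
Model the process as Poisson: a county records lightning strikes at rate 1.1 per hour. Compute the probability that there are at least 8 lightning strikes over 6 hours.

Over the interval, μ = 1.1 × 6 = 6.6 (6 hours).
P(N ≥ 8) = 1 − P(N ≤ 7) = 1 − Σ_{j=0}^{7} e^(−μ) μ^j/j! ≈ 0.3419.

0.3419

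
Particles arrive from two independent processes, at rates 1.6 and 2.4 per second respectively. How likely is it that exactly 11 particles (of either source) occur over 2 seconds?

Independent Poisson processes superpose: combined rate λ = 1.6 + 2.4 = 4 per second.
Over the interval, μ = 4 × 2 = 8 (2 seconds).
P(N = 11) = e^(−8) · 8^11/11! ≈ 0.0722.

0.0722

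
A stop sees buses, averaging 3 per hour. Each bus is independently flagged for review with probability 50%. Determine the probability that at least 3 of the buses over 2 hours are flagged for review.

Thinning: the buses that are flagged for review themselves form a Poisson process with rate 0.5 × 3 = 1.5 per hour.
Over the interval, μ = 1.5 × 2 = 3 (2 hours).
P(N ≥ 3) = 1 − P(N ≤ 2) ≈ 0.5768.

0.5768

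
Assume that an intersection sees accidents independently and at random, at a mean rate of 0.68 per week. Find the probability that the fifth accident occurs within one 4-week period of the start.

0.1401

Over the interval, μ = 0.68 × 4 = 2.72 (a 4-week period = 4 weeks).
The fifth arrival falls in the interval iff at least 5 events occur there: P(S_5 ≤ t) = P(N ≥ 5) = 1 − P(N ≤ 4) ≈ 0.1401.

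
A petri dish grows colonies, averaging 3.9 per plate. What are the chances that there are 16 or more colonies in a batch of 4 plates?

0.4931

Over the interval, μ = 3.9 × 4 = 15.6 (a batch of 4 plates = 4 plates).
P(N ≥ 16) = 1 − P(N ≤ 15) = 1 − Σ_{j=0}^{15} e^(−μ) μ^j/j! ≈ 0.4931.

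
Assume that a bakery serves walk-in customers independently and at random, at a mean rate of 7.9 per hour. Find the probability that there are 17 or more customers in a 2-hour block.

0.4142

Over the interval, μ = 7.9 × 2 = 15.8 (a 2-hour block = 2 hours).
P(N ≥ 17) = 1 − P(N ≤ 16) = 1 − Σ_{j=0}^{16} e^(−μ) μ^j/j! ≈ 0.4142.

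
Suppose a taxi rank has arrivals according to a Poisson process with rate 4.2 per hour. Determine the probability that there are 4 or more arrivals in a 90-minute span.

0.8736

Over the interval, μ = 4.2 × 1.5 = 6.3 (a 90-minute span = 1.5 hours).
P(N ≥ 4) = 1 − P(N ≤ 3) = 1 − Σ_{j=0}^{3} e^(−μ) μ^j/j! ≈ 0.8736.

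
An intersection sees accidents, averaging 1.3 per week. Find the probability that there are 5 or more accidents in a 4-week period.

Over the interval, μ = 1.3 × 4 = 5.2 (a 4-week period = 4 weeks).
P(N ≥ 5) = 1 − P(N ≤ 4) = 1 − Σ_{j=0}^{4} e^(−μ) μ^j/j! ≈ 0.5939.

0.5939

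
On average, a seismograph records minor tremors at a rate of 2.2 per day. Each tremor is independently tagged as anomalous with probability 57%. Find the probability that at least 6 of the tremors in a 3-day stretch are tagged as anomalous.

Thinning: the tremors that are tagged as anomalous themselves form a Poisson process with rate 0.57 × 2.2 = 1.254 per day.
Over the interval, μ = 1.254 × 3 = 3.762 (a 3-day stretch = 3 days).
P(N ≥ 6) = 1 − P(N ≤ 5) ≈ 0.1789.

0.1789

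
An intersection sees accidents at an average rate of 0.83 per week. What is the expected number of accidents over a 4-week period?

3.32

E[N] = λt = 0.83 × 4 = 3.32 (a 4-week period = 4 weeks).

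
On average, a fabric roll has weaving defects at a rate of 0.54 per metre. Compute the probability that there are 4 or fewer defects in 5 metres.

Over the interval, μ = 0.54 × 5 = 2.7 (5 metres).
P(N ≤ 4) = Σ_{j=0}^{4} e^(−μ) μ^j/j! ≈ 0.8629.

0.8629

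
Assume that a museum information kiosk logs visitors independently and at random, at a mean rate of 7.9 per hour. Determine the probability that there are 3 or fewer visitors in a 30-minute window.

0.4433

Over the interval, μ = 7.9 × 0.5 = 3.95 (a 30-minute window = 0.5 hours).
P(N ≤ 3) = Σ_{j=0}^{3} e^(−μ) μ^j/j! ≈ 0.4433.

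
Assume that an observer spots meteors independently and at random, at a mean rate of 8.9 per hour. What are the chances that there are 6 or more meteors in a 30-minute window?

Over the interval, μ = 8.9 × 0.5 = 4.45 (a 30-minute window = 0.5 hours).
P(N ≥ 6) = 1 − P(N ≤ 5) = 1 − Σ_{j=0}^{5} e^(−μ) μ^j/j! ≈ 0.2886.

0.2886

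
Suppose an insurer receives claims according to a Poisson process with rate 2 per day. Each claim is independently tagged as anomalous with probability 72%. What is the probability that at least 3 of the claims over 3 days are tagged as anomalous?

Thinning: the claims that are tagged as anomalous themselves form a Poisson process with rate 0.72 × 2 = 1.44 per day.
Over the interval, μ = 1.44 × 3 = 4.32 (3 days).
P(N ≥ 3) = 1 − P(N ≤ 2) ≈ 0.8051.

0.8051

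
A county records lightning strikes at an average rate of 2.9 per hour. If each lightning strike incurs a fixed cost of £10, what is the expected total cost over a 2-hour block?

£58

E[N] = 2.9 × 2 = 5.8 (a 2-hour block = 2 hours); E[cost] = 5.8 × £10 = £58.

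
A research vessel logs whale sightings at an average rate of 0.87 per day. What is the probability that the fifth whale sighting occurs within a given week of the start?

Over the interval, μ = 0.87 × 7 = 6.09 (a week = 7 days).
The fifth arrival falls in the interval iff at least 5 events occur there: P(S_5 ≤ t) = P(N ≥ 5) = 1 − P(N ≤ 4) ≈ 0.7268.

0.7268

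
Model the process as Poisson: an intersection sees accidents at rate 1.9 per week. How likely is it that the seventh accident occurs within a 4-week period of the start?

0.6354

Over the interval, μ = 1.9 × 4 = 7.6 (a 4-week period = 4 weeks).
The seventh arrival falls in the interval iff at least 7 events occur there: P(S_7 ≤ t) = P(N ≥ 7) = 1 − P(N ≤ 6) ≈ 0.6354.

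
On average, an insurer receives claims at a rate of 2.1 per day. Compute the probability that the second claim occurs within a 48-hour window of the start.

Over the interval, μ = 2.1 × 2 = 4.2 (a 48-hour window = 2 days).
The second arrival falls in the interval iff at least 2 events occur there: P(S_2 ≤ t) = P(N ≥ 2) = 1 − P(N ≤ 1) ≈ 0.9220.

0.9220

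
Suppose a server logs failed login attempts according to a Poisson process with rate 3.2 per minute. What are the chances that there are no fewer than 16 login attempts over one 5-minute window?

0.5333

Over the interval, μ = 3.2 × 5 = 16 (a 5-minute window = 5 minutes).
P(N ≥ 16) = 1 − P(N ≤ 15) = 1 − Σ_{j=0}^{15} e^(−μ) μ^j/j! ≈ 0.5333.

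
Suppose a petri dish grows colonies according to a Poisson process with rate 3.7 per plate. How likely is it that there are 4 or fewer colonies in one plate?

0.6872

With mean μ = 3.7 per plate,
P(N ≤ 4) = Σ_{j=0}^{4} e^(−μ) μ^j/j! ≈ 0.6872.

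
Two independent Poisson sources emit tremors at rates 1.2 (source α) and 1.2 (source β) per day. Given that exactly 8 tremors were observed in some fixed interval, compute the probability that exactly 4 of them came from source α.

0.2734

Given the total, each event is independently from source α with probability p = λ_α/(λ_α+λ_β) = 1.2/2.4 = 0.5000.
So K ~ Binomial(8, 1.2/2.4): P(K = 4) = C(8,4) · (1.2/2.4)^4 · (1.2/2.4)^4 ≈ 0.2734.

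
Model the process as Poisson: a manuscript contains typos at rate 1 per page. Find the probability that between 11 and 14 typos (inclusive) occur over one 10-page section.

Over the interval, μ = 1 × 10 = 10 (a 10-page section = 10 pages).
P(11 ≤ N ≤ 14) = Σ_{j=11}^{14} e^(−10) · 10^j/j! ≈ 0.3335.

0.3335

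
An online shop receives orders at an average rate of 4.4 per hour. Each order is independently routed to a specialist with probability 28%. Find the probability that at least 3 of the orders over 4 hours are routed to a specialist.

0.8692

Thinning: the orders that are routed to a specialist themselves form a Poisson process with rate 0.28 × 4.4 = 1.232 per hour.
Over the interval, μ = 1.232 × 4 = 4.928 (4 hours).
P(N ≥ 3) = 1 − P(N ≤ 2) ≈ 0.8692.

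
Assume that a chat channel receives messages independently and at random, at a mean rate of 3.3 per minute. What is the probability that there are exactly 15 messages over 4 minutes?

0.0911

Over the interval, μ = 3.3 × 4 = 13.2 (4 minutes).
P(N = 15) = e^(−μ) μ^15/15! = e^(−13.2) · 13.2^15/1307674368000 ≈ 0.0911.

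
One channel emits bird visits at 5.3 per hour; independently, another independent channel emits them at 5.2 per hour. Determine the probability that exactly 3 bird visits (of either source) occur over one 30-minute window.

0.1266

Independent Poisson processes superpose: combined rate λ = 5.3 + 5.2 = 10.5 per hour.
Over the interval, μ = 10.5 × 0.5 = 5.25 (a 30-minute window = 0.5 hours).
P(N = 3) = e^(−5.25) · 5.25^3/3! ≈ 0.1266.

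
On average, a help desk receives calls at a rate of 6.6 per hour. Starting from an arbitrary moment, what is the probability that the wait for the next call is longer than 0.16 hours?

The wait for the next event is exponential with rate λ = 6.6 per hour.
P(T > 0.16) = e^(−λt) = e^(−6.6 × 0.16) = e^(−1.056) ≈ 0.3478.

0.3478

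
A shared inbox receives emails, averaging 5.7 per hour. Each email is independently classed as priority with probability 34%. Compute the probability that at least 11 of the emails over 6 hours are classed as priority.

Thinning: the emails that are classed as priority themselves form a Poisson process with rate 0.34 × 5.7 = 1.938 per hour.
Over the interval, μ = 1.938 × 6 = 11.628 (6 hours).
P(N ≥ 11) = 1 − P(N ≤ 10) ≈ 0.6126.

0.6126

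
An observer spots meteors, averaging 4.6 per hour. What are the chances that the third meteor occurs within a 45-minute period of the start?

Over the interval, μ = 4.6 × 0.75 = 3.45 (a 45-minute period = 0.75 hours).
The third arrival falls in the interval iff at least 3 events occur there: P(S_3 ≤ t) = P(N ≥ 3) = 1 − P(N ≤ 2) ≈ 0.6698.

0.6698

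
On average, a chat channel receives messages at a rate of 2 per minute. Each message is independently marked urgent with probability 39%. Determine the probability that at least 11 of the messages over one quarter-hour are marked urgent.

Thinning: the messages that are marked urgent themselves form a Poisson process with rate 0.39 × 2 = 0.78 per minute.
Over the interval, μ = 0.78 × 15 = 11.7 (a quarter-hour = 15 minutes).
P(N ≥ 11) = 1 − P(N ≤ 10) ≈ 0.6206.

0.6206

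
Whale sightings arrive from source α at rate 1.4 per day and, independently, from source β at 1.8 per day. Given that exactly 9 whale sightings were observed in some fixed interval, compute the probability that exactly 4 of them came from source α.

0.2600

Given the total, each event is independently from source α with probability p = λ_α/(λ_α+λ_β) = 1.4/3.2 = 0.4375.
So K ~ Binomial(9, 1.4/3.2): P(K = 4) = C(9,4) · (1.4/3.2)^4 · (1.8/3.2)^5 ≈ 0.2600.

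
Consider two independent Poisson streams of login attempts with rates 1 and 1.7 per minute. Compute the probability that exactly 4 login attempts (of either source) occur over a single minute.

0.1488

Independent Poisson processes superpose: combined rate λ = 1 + 1.7 = 2.7 per minute.
So μ = 2.7.
P(N = 4) = e^(−2.7) · 2.7^4/4! ≈ 0.1488.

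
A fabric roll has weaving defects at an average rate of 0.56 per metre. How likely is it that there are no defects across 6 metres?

0.0347

Over the interval, μ = 0.56 × 6 = 3.36 (6 metres).
P(N = 0) = e^(−μ) μ^0/0! = e^(−3.36) · 3.36^0/1 ≈ 0.0347.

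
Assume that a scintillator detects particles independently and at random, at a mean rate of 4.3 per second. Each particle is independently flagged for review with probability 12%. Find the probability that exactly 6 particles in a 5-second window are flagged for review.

0.0310

Thinning: the particles that are flagged for review themselves form a Poisson process with rate 0.12 × 4.3 = 0.516 per second.
Over the interval, μ = 0.516 × 5 = 2.58 (a 5-second window = 5 seconds).
P(N = 6) = e^(−2.58) · 2.58^6/6! ≈ 0.0310.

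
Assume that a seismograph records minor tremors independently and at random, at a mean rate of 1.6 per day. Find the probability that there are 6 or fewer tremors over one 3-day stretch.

Over the interval, μ = 1.6 × 3 = 4.8 (a 3-day stretch = 3 days).
P(N ≤ 6) = Σ_{j=0}^{6} e^(−μ) μ^j/j! ≈ 0.7908.

0.7908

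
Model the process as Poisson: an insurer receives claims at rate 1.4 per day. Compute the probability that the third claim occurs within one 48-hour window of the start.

Over the interval, μ = 1.4 × 2 = 2.8 (a 48-hour window = 2 days).
The third arrival falls in the interval iff at least 3 events occur there: P(S_3 ≤ t) = P(N ≥ 3) = 1 − P(N ≤ 2) ≈ 0.5305.

0.5305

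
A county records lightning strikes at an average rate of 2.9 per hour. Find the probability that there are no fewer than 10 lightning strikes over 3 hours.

Over the interval, μ = 2.9 × 3 = 8.7 (3 hours).
P(N ≥ 10) = 1 − P(N ≤ 9) = 1 − Σ_{j=0}^{9} e^(−μ) μ^j/j! ≈ 0.3731.

0.3731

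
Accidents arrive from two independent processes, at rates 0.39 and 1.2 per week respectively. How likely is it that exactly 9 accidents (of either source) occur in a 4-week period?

0.0811

Independent Poisson processes superpose: combined rate λ = 0.39 + 1.2 = 1.59 per week.
Over the interval, μ = 1.59 × 4 = 6.36 (a 4-week period = 4 weeks).
P(N = 9) = e^(−6.36) · 6.36^9/9! ≈ 0.0811.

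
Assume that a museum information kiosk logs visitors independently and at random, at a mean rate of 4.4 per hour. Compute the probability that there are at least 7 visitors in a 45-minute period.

Over the interval, μ = 4.4 × 0.75 = 3.3 (a 45-minute period = 0.75 hours).
P(N ≥ 7) = 1 − P(N ≤ 6) = 1 − Σ_{j=0}^{6} e^(−μ) μ^j/j! ≈ 0.0510.

0.0510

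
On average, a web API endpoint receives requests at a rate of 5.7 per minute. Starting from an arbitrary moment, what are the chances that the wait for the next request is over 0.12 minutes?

0.5046

The wait for the next event is exponential with rate λ = 5.7 per minute.
P(T > 0.12) = e^(−λt) = e^(−5.7 × 0.12) = e^(−0.684) ≈ 0.5046.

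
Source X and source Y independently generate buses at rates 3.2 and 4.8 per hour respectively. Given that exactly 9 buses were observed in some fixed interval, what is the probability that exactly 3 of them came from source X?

Given the total, each event is independently from source X with probability p = λ_X/(λ_X+λ_Y) = 3.2/8 = 0.4000.
So K ~ Binomial(9, 3.2/8): P(K = 3) = C(9,3) · (3.2/8)^3 · (4.8/8)^6 ≈ 0.2508.

0.2508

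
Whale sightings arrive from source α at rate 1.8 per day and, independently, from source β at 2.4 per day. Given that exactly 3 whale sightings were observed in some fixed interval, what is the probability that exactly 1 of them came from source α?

0.4198

Given the total, each event is independently from source α with probability p = λ_α/(λ_α+λ_β) = 1.8/4.2 ≈ 0.4286.
So K ~ Binomial(3, 1.8/4.2): P(K = 1) = C(3,1) · (1.8/4.2)^1 · (2.4/4.2)^2 ≈ 0.4198.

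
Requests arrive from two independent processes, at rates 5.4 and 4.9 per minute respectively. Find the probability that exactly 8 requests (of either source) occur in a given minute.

0.1057

Independent Poisson processes superpose: combined rate λ = 5.4 + 4.9 = 10.3 per minute.
So μ = 10.3.
P(N = 8) = e^(−10.3) · 10.3^8/8! ≈ 0.1057.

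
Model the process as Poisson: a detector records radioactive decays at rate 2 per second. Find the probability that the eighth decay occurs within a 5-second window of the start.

Over the interval, μ = 2 × 5 = 10 (a 5-second window = 5 seconds).
The eighth arrival falls in the interval iff at least 8 events occur there: P(S_8 ≤ t) = P(N ≥ 8) = 1 − P(N ≤ 7) ≈ 0.7798.

0.7798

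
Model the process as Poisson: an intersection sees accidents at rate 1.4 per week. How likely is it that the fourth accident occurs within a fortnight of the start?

0.3081

Over the interval, μ = 1.4 × 2 = 2.8 (a fortnight = 2 weeks).
The fourth arrival falls in the interval iff at least 4 events occur there: P(S_4 ≤ t) = P(N ≥ 4) = 1 − P(N ≤ 3) ≈ 0.3081.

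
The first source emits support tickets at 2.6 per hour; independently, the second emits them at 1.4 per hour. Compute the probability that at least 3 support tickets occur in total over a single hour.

0.7619

Independent Poisson processes superpose: combined rate λ = 2.6 + 1.4 = 4 per hour.
So μ = 4.
P(N ≥ 3) = 1 − P(N ≤ 2) ≈ 0.7619.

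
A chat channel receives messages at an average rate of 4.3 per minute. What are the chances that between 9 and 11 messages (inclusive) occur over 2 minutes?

0.3306

Over the interval, μ = 4.3 × 2 = 8.6 (2 minutes).
P(9 ≤ N ≤ 11) = Σ_{j=9}^{11} e^(−8.6) · 8.6^j/j! ≈ 0.3306.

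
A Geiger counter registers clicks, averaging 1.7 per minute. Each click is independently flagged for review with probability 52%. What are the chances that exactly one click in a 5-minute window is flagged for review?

0.0532

Thinning: the clicks that are flagged for review themselves form a Poisson process with rate 0.52 × 1.7 = 0.884 per minute.
Over the interval, μ = 0.884 × 5 = 4.42 (a 5-minute window = 5 minutes).
P(N = 1) = e^(−4.42) · 4.42^1/1! ≈ 0.0532.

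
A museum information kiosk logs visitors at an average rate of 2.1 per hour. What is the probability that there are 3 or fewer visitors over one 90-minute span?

0.6137

Over the interval, μ = 2.1 × 1.5 = 3.15 (a 90-minute span = 1.5 hours).
P(N ≤ 3) = Σ_{j=0}^{3} e^(−μ) μ^j/j! ≈ 0.6137.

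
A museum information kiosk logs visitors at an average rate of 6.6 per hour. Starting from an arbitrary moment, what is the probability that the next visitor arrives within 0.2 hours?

0.7329

Inter-arrival times are exponential with rate λ = 6.6 per hour.
P(T ≤ 0.2) = 1 − e^(−λt) = 1 − e^(−6.6 × 0.2) = 1 − e^(−1.32) ≈ 0.7329.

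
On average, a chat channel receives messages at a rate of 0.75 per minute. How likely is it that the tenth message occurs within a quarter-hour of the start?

Over the interval, μ = 0.75 × 15 = 11.25 (a quarter-hour = 15 minutes).
The tenth arrival falls in the interval iff at least 10 events occur there: P(S_10 ≤ t) = P(N ≥ 10) = 1 − P(N ≤ 9) ≈ 0.6860.

0.6860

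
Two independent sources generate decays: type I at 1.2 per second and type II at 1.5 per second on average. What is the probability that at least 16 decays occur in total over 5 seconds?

0.2822

Independent Poisson processes superpose: combined rate λ = 1.2 + 1.5 = 2.7 per second.
Over the interval, μ = 2.7 × 5 = 13.5 (5 seconds).
P(N ≥ 16) = 1 − P(N ≤ 15) ≈ 0.2822.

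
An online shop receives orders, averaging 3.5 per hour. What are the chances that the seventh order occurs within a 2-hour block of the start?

0.5503

Over the interval, μ = 3.5 × 2 = 7 (a 2-hour block = 2 hours).
The seventh arrival falls in the interval iff at least 7 events occur there: P(S_7 ≤ t) = P(N ≥ 7) = 1 − P(N ≤ 6) ≈ 0.5503.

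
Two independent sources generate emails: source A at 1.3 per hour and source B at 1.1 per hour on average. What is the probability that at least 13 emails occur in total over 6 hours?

0.6797

Independent Poisson processes superpose: combined rate λ = 1.3 + 1.1 = 2.4 per hour.
Over the interval, μ = 2.4 × 6 = 14.4 (6 hours).
P(N ≥ 13) = 1 − P(N ≤ 12) ≈ 0.6797.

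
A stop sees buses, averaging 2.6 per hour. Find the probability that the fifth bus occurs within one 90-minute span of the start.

0.3516

Over the interval, μ = 2.6 × 1.5 = 3.9 (a 90-minute span = 1.5 hours).
The fifth arrival falls in the interval iff at least 5 events occur there: P(S_5 ≤ t) = P(N ≥ 5) = 1 − P(N ≤ 4) ≈ 0.3516.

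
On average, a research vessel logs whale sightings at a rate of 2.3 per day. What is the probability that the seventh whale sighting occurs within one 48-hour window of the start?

Over the interval, μ = 2.3 × 2 = 4.6 (a 48-hour window = 2 days).
The seventh arrival falls in the interval iff at least 7 events occur there: P(S_7 ≤ t) = P(N ≥ 7) = 1 − P(N ≤ 6) ≈ 0.1820.

0.1820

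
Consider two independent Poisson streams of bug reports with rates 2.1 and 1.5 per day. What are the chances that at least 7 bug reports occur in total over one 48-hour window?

0.5796

Independent Poisson processes superpose: combined rate λ = 2.1 + 1.5 = 3.6 per day.
Over the interval, μ = 3.6 × 2 = 7.2 (a 48-hour window = 2 days).
P(N ≥ 7) = 1 − P(N ≤ 6) ≈ 0.5796.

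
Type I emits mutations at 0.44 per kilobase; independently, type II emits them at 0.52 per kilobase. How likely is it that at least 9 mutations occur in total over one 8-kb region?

Independent Poisson processes superpose: combined rate λ = 0.44 + 0.52 = 0.96 per kilobase.
Over the interval, μ = 0.96 × 8 = 7.68 (an 8-kb region = 8 kilobases).
P(N ≥ 9) = 1 − P(N ≤ 8) ≈ 0.3629.

0.3629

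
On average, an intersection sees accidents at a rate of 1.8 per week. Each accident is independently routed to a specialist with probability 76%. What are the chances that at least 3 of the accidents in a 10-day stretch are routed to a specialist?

0.3110

Thinning: the accidents that are routed to a specialist themselves form a Poisson process with rate 0.76 × 1.8 = 1.368 per week.
Over the interval, μ = 1.368 × 10/7 ≈ 1.95429 (a 10-day stretch = 10/7 weeks).
P(N ≥ 3) = 1 − P(N ≤ 2) ≈ 0.3110.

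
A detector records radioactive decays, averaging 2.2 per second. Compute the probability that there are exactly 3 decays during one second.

0.1966

With mean μ = 2.2 per second,
P(N = 3) = e^(−μ) μ^3/3! = e^(−2.2) · 2.2^3/6 ≈ 0.1966.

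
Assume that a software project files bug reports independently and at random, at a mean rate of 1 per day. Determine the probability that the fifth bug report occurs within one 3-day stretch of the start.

0.1847

Over the interval, μ = 1 × 3 = 3 (a 3-day stretch = 3 days).
The fifth arrival falls in the interval iff at least 5 events occur there: P(S_5 ≤ t) = P(N ≥ 5) = 1 − P(N ≤ 4) ≈ 0.1847.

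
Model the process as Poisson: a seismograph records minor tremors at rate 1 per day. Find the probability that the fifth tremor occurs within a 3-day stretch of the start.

Over the interval, μ = 1 × 3 = 3 (a 3-day stretch = 3 days).
The fifth arrival falls in the interval iff at least 5 events occur there: P(S_5 ≤ t) = P(N ≥ 5) = 1 − P(N ≤ 4) ≈ 0.1847.

0.1847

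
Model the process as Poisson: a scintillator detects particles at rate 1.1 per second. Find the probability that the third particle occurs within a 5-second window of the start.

Over the interval, μ = 1.1 × 5 = 5.5 (a 5-second window = 5 seconds).
The third arrival falls in the interval iff at least 3 events occur there: P(S_3 ≤ t) = P(N ≥ 3) = 1 − P(N ≤ 2) ≈ 0.9116.

0.9116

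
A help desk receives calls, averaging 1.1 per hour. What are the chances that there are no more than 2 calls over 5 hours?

0.0884

Over the interval, μ = 1.1 × 5 = 5.5 (5 hours).
P(N ≤ 2) = Σ_{j=0}^{2} e^(−μ) μ^j/j! ≈ 0.0884.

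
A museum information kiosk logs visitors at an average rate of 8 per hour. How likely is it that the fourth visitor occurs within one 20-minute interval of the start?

Over the interval, μ = 8 × 1/3 ≈ 2.66667 (a 20-minute interval = 1/3 hours).
The fourth arrival falls in the interval iff at least 4 events occur there: P(S_4 ≤ t) = P(N ≥ 4) = 1 − P(N ≤ 3) ≈ 0.2786.

0.2786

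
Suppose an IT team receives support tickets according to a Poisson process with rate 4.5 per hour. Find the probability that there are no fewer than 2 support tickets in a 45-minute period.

0.8503

Over the interval, μ = 4.5 × 0.75 = 3.375 (a 45-minute period = 0.75 hours).
P(N ≥ 2) = 1 − P(N ≤ 1) = 1 − Σ_{j=0}^{1} e^(−μ) μ^j/j! ≈ 0.8503.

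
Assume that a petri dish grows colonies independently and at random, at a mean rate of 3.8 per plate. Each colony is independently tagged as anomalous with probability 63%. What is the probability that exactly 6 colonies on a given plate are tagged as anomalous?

Thinning: the colonies that are tagged as anomalous themselves form a Poisson process with rate 0.63 × 3.8 = 2.394 per plate.
So μ = 2.394.
P(N = 6) = e^(−2.394) · 2.394^6/6! ≈ 0.0239.

0.0239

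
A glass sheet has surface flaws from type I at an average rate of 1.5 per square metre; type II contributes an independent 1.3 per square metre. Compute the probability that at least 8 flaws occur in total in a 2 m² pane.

0.2030

Independent Poisson processes superpose: combined rate λ = 1.5 + 1.3 = 2.8 per square metre.
Over the interval, μ = 2.8 × 2 = 5.6 (a 2 m² pane = 2 square metres).
P(N ≥ 8) = 1 − P(N ≤ 7) ≈ 0.2030.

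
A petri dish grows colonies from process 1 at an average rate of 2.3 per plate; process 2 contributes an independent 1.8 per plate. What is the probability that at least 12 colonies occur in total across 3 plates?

Independent Poisson processes superpose: combined rate λ = 2.3 + 1.8 = 4.1 per plate.
Over the interval, μ = 4.1 × 3 = 12.3 (3 plates).
P(N ≥ 12) = 1 − P(N ≤ 11) ≈ 0.5722.

0.5722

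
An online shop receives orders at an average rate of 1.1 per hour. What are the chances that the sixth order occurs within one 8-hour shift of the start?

Over the interval, μ = 1.1 × 8 = 8.8 (an 8-hour shift = 8 hours).
The sixth arrival falls in the interval iff at least 6 events occur there: P(S_6 ≤ t) = P(N ≥ 6) = 1 − P(N ≤ 5) ≈ 0.8716.

0.8716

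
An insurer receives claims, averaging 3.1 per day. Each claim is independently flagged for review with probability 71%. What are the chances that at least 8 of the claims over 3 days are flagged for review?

0.3424

Thinning: the claims that are flagged for review themselves form a Poisson process with rate 0.71 × 3.1 = 2.201 per day.
Over the interval, μ = 2.201 × 3 = 6.603 (3 days).
P(N ≥ 8) = 1 − P(N ≤ 7) ≈ 0.3424.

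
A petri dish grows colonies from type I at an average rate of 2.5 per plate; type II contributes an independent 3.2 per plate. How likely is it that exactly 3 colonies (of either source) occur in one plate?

Independent Poisson processes superpose: combined rate λ = 2.5 + 3.2 = 5.7 per plate.
So μ = 5.7.
P(N = 3) = e^(−5.7) · 5.7^3/3! ≈ 0.1033.

0.1033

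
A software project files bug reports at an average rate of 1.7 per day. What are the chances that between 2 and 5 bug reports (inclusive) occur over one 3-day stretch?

Over the interval, μ = 1.7 × 3 = 5.1 (a 3-day stretch = 3 days).
P(2 ≤ N ≤ 5) = Σ_{j=2}^{5} e^(−5.1) · 5.1^j/j! ≈ 0.5612.

0.5612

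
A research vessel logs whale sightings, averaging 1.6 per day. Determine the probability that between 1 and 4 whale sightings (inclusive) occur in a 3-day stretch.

0.4680

Over the interval, μ = 1.6 × 3 = 4.8 (a 3-day stretch = 3 days).
P(1 ≤ N ≤ 4) = Σ_{j=1}^{4} e^(−4.8) · 4.8^j/j! ≈ 0.4680.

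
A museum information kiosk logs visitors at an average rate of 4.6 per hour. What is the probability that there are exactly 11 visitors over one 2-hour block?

0.1012

Over the interval, μ = 4.6 × 2 = 9.2 (a 2-hour block = 2 hours).
P(N = 11) = e^(−μ) μ^11/11! = e^(−9.2) · 9.2^11/39916800 ≈ 0.1012.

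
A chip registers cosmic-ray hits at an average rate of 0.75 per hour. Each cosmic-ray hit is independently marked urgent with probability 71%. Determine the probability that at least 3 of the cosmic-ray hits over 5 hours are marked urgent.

Thinning: the cosmic-ray hits that are marked urgent themselves form a Poisson process with rate 0.71 × 0.75 = 0.5325 per hour.
Over the interval, μ = 0.5325 × 5 = 2.6625 (5 hours).
P(N ≥ 3) = 1 − P(N ≤ 2) ≈ 0.4971.

0.4971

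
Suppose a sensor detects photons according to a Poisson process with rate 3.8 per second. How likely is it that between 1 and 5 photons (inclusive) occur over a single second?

With mean μ = 3.8 per second,
P(1 ≤ N ≤ 5) = Σ_{j=1}^{5} e^(−3.8) · 3.8^j/j! ≈ 0.7932.

0.7932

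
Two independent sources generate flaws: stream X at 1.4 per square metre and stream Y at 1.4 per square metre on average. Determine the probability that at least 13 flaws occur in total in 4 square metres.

Independent Poisson processes superpose: combined rate λ = 1.4 + 1.4 = 2.8 per square metre.
Over the interval, μ = 2.8 × 4 = 11.2 (4 square metres).
P(N ≥ 13) = 1 − P(N ≤ 12) ≈ 0.3334.

0.3334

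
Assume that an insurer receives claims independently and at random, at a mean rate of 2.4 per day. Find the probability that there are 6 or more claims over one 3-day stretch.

Over the interval, μ = 2.4 × 3 = 7.2 (a 3-day stretch = 3 days).
P(N ≥ 6) = 1 − P(N ≤ 5) = 1 − Σ_{j=0}^{5} e^(−μ) μ^j/j! ≈ 0.7241.

0.7241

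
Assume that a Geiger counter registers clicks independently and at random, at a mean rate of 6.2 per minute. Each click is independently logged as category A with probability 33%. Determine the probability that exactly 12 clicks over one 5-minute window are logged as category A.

Thinning: the clicks that are logged as category A themselves form a Poisson process with rate 0.33 × 6.2 = 2.046 per minute.
Over the interval, μ = 2.046 × 5 = 10.23 (a 5-minute window = 5 minutes).
P(N = 12) = e^(−10.23) · 10.23^12/12! ≈ 0.0989.

0.0989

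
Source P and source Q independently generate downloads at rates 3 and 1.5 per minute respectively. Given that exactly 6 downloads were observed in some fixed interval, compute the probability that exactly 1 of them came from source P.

0.0165

Given the total, each event is independently from source P with probability p = λ_P/(λ_P+λ_Q) = 3/4.5 ≈ 0.6667.
So K ~ Binomial(6, 3/4.5): P(K = 1) = C(6,1) · (3/4.5)^1 · (1.5/4.5)^5 ≈ 0.0165.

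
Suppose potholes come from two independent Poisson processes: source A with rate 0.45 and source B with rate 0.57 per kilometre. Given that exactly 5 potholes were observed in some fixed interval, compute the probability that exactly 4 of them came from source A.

Given the total, each event is independently from source A with probability p = λ_A/(λ_A+λ_B) = 0.45/1.02 ≈ 0.4412.
So K ~ Binomial(5, 0.45/1.02): P(K = 4) = C(5,4) · (0.45/1.02)^4 · (0.57/1.02)^1 ≈ 0.1059.

0.1059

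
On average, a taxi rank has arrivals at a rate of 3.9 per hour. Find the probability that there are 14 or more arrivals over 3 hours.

0.2872

Over the interval, μ = 3.9 × 3 = 11.7 (3 hours).
P(N ≥ 14) = 1 − P(N ≤ 13) = 1 − Σ_{j=0}^{13} e^(−μ) μ^j/j! ≈ 0.2872.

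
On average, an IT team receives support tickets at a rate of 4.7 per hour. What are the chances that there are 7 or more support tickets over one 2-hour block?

0.8273

Over the interval, μ = 4.7 × 2 = 9.4 (a 2-hour block = 2 hours).
P(N ≥ 7) = 1 − P(N ≤ 6) = 1 − Σ_{j=0}^{6} e^(−μ) μ^j/j! ≈ 0.8273.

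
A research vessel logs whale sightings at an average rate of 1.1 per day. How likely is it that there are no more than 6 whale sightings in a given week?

0.3514

Over the interval, μ = 1.1 × 7 = 7.7 (a week = 7 days).
P(N ≤ 6) = Σ_{j=0}^{6} e^(−μ) μ^j/j! ≈ 0.3514.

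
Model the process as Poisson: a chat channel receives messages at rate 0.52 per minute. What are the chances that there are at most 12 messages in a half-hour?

Over the interval, μ = 0.52 × 30 = 15.6 (a half-hour = 30 minutes).
P(N ≤ 12) = Σ_{j=0}^{12} e^(−μ) μ^j/j! ≈ 0.2209.

0.2209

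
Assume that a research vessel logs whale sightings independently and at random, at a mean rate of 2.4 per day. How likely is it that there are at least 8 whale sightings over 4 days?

0.7416

Over the interval, μ = 2.4 × 4 = 9.6 (4 days).
P(N ≥ 8) = 1 − P(N ≤ 7) = 1 − Σ_{j=0}^{7} e^(−μ) μ^j/j! ≈ 0.7416.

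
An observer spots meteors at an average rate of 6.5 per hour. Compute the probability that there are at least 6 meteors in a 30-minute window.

0.1112

Over the interval, μ = 6.5 × 0.5 = 3.25 (a 30-minute window = 0.5 hours).
P(N ≥ 6) = 1 − P(N ≤ 5) = 1 − Σ_{j=0}^{5} e^(−μ) μ^j/j! ≈ 0.1112.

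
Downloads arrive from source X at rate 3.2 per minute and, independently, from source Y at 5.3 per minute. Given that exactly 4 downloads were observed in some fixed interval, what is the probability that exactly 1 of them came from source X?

0.3651

Given the total, each event is independently from source X with probability p = λ_X/(λ_X+λ_Y) = 3.2/8.5 ≈ 0.3765.
So K ~ Binomial(4, 3.2/8.5): P(K = 1) = C(4,1) · (3.2/8.5)^1 · (5.3/8.5)^3 ≈ 0.3651.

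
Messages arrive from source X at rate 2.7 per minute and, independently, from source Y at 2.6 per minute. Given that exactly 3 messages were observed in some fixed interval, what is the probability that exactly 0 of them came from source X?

0.1181

Given the total, each event is independently from source X with probability p = λ_X/(λ_X+λ_Y) = 2.7/5.3 ≈ 0.5094.
So K ~ Binomial(3, 2.7/5.3): P(K = 0) = C(3,0) · (2.7/5.3)^0 · (2.6/5.3)^3 ≈ 0.1181.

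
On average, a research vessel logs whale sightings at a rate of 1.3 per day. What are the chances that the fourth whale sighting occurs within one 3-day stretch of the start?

Over the interval, μ = 1.3 × 3 = 3.9 (a 3-day stretch = 3 days).
The fourth arrival falls in the interval iff at least 4 events occur there: P(S_4 ≤ t) = P(N ≥ 4) = 1 − P(N ≤ 3) ≈ 0.5468.

0.5468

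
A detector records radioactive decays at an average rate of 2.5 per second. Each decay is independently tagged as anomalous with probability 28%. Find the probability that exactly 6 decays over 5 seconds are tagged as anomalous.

0.0771

Thinning: the decays that are tagged as anomalous themselves form a Poisson process with rate 0.28 × 2.5 = 0.7 per second.
Over the interval, μ = 0.7 × 5 = 3.5 (5 seconds).
P(N = 6) = e^(−3.5) · 3.5^6/6! ≈ 0.0771.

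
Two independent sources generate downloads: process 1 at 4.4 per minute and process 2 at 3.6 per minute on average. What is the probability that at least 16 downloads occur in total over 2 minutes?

Independent Poisson processes superpose: combined rate λ = 4.4 + 3.6 = 8 per minute.
Over the interval, μ = 8 × 2 = 16 (2 minutes).
P(N ≥ 16) = 1 − P(N ≤ 15) ≈ 0.5333.

0.5333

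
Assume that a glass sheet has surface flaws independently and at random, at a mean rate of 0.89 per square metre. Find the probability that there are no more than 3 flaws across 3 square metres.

0.7207

Over the interval, μ = 0.89 × 3 = 2.67 (3 square metres).
P(N ≤ 3) = Σ_{j=0}^{3} e^(−μ) μ^j/j! ≈ 0.7207.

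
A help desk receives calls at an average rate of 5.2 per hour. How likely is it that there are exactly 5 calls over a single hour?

With mean μ = 5.2 per hour,
P(N = 5) = e^(−μ) μ^5/5! = e^(−5.2) · 5.2^5/120 ≈ 0.1748.

0.1748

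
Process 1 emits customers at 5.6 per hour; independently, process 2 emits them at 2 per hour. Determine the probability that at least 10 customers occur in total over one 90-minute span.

0.7013

Independent Poisson processes superpose: combined rate λ = 5.6 + 2 = 7.6 per hour.
Over the interval, μ = 7.6 × 1.5 = 11.4 (a 90-minute span = 1.5 hours).
P(N ≥ 10) = 1 − P(N ≤ 9) ≈ 0.7013.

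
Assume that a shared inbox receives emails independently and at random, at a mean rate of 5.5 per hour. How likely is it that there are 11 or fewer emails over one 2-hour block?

Over the interval, μ = 5.5 × 2 = 11 (a 2-hour block = 2 hours).
P(N ≤ 11) = Σ_{j=0}^{11} e^(−μ) μ^j/j! ≈ 0.5793.

0.5793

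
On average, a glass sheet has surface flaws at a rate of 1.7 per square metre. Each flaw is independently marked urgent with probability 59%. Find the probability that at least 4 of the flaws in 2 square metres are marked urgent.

Thinning: the flaws that are marked urgent themselves form a Poisson process with rate 0.59 × 1.7 = 1.003 per square metre.
Over the interval, μ = 1.003 × 2 = 2.006 (2 square metres).
P(N ≥ 4) = 1 − P(N ≤ 3) ≈ 0.1440.

0.1440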